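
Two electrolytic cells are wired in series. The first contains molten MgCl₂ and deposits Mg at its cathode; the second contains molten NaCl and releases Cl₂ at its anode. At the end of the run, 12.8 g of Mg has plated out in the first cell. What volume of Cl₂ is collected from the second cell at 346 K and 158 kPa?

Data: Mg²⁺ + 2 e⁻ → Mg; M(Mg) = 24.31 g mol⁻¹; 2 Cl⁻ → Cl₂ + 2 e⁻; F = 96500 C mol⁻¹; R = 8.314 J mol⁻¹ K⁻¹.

9.59 L

n(Mg) = 12.8 / 24.31 = 0.5265 mol, so n(e⁻) = 2 × 0.5265 = 1.053 mol.
The cells are in series, so the same 1.053 mol of electrons passes through the second cell.
2 Cl⁻ → Cl₂ + 2 e⁻ — 2 mol e⁻ per mol Cl₂, so n(Cl₂) = 1.053/2 = 0.5265 mol.
V = nRT/P = (0.5265 × 8.314 × 346) / (158 × 10³) = 0.00959 m³ = 9.59 L.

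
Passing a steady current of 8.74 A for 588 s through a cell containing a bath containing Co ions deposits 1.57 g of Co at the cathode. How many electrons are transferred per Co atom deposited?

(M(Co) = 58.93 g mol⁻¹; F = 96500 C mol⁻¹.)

2

Q = I·t = 8.740 A × 588.00 s = 5139 C, so n(e⁻) = 5139/96500 = 0.05326 mol.
n(Co) deposited = 1.57 / 58.93 = 0.02664 mol.
Electrons per atom = n(e⁻)/n(Co) = 0.05326 / 0.02664 = 2.00 ≈ 2, so the ion is Co²⁺.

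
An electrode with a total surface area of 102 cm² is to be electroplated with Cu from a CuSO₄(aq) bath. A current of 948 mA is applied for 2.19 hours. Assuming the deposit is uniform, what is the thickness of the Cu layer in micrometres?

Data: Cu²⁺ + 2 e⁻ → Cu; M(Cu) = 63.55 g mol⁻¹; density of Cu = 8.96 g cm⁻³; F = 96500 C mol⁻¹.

Q = I·t = 0.9480 × 7884.0 = 7474 C; n(e⁻) = 0.07745 mol.
n(Cu) = n(e⁻)/2 = 0.03873 mol, so m = 0.03873 × 63.55 = 2.461 g.
Volume = m/ρ = 2.461 / 8.96 = 0.2747 cm³.
Thickness = V/A = 0.2747 / 102 = 0.00269 cm = 26.9 μm.

26.9 μm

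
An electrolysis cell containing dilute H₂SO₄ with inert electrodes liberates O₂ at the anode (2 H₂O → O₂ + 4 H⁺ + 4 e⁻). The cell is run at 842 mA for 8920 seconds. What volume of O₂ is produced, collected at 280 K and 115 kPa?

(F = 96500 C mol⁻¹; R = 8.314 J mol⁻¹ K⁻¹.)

0.394 L

Q = I·t = 0.8420 A × 8920.0 s = 7511 C.
n(e⁻) = Q/F = 7511 / 96500 = 0.07783 mol.
4 electrons are transferred per O₂ molecule, so n(O₂) = 0.07783 / 4 = 0.01946 mol.
V = nRT/P = (0.01946 × 8.314 × 280) / (115 × 10³ Pa) = 3.94 × 10⁻⁴ m³ = 0.394 L.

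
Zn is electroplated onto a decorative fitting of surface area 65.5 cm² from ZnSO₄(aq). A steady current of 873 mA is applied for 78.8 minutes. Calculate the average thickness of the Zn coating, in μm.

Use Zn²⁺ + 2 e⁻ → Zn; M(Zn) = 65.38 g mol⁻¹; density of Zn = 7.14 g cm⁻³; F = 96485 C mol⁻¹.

Q = I·t = 0.8730 × 4728.0 = 4128 C; n(e⁻) = 0.04278 mol.
n(Zn) = n(e⁻)/2 = 0.02139 mol, so m = 0.02139 × 65.38 = 1.398 g.
Volume = m/ρ = 1.398 / 7.14 = 0.1959 cm³.
Thickness = V/A = 0.1959 / 65.5 = 0.00299 cm = 29.9 μm.

29.9 μm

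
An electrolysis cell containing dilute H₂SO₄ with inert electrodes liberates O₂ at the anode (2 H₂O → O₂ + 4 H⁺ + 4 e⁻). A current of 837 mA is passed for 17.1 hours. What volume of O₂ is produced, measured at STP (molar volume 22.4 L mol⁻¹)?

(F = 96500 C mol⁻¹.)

2.99 L

Q = I·t = 0.8370 A × 61560 s = 51530 C.
n(e⁻) = Q/F = 51530 / 96500 = 0.5339 mol.
4 electrons are transferred per O₂ molecule, so n(O₂) = 0.5339 / 4 = 0.1335 mol.
V = n × V_m = 0.1335 × 22.4 = 2.99 L.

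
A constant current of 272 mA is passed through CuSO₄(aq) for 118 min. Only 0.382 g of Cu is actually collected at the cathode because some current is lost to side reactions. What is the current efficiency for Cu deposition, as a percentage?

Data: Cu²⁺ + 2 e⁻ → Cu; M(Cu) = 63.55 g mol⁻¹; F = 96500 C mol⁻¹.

Q = I·t = 0.2720 × 7080.0 = 1926 C; n(e⁻) = 1926/96500 = 0.01996 mol.
Theoretical n(Cu) = n(e⁻)/2 = 0.009978 mol, i.e. m_theo = 0.009978 × 63.55 = 0.6341 g.
Efficiency = m_actual / m_theo = 0.382 / 0.6341 = 60.2 %.

60.2 %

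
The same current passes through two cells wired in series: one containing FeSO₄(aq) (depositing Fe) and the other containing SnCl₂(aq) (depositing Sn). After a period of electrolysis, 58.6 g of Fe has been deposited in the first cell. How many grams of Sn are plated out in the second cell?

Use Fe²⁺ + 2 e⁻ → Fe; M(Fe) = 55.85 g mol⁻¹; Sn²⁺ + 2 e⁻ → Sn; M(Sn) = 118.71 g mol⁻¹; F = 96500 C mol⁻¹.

125 g

n(Fe) = 58.6 / 55.85 = 1.049 mol.
Since Fe²⁺ + 2 e⁻ → Fe, n(e⁻) passed = 2 × 1.049 = 2.098 mol.
Cells in series carry the same charge, so the same 2.098 mol of electrons passes through cell 2.
Sn²⁺ + 2 e⁻ → Sn, so n(Sn) = 2.098 / 2 = 1.049 mol.
m(Sn) = 1.049 × 118.71 = 125 g.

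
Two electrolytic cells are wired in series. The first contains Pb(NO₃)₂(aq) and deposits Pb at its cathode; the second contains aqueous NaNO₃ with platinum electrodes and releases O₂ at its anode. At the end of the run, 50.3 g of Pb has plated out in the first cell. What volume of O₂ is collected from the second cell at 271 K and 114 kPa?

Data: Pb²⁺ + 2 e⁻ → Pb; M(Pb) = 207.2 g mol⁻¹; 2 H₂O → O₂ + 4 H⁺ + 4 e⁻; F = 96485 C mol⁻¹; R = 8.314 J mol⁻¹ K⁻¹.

2.40 L

n(Pb) = 50.3 / 207.2 = 0.2428 mol, so n(e⁻) = 2 × 0.2428 = 0.4855 mol.
The cells are in series, so the same 0.4855 mol of electrons passes through the second cell.
2 H₂O → O₂ + 4 H⁺ + 4 e⁻ — 4 mol e⁻ per mol O₂, so n(O₂) = 0.4855/4 = 0.1214 mol.
V = nRT/P = (0.1214 × 8.314 × 271) / (114 × 10³) = 0.00240 m³ = 2.40 L.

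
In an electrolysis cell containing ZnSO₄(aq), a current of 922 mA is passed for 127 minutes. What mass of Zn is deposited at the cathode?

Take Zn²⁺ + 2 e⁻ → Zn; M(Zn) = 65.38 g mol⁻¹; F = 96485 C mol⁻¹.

2.38 g

Q = I·t = 0.9220 A × 7620.0 s = 7026 C.
n(e⁻) = Q/F = 7026 / 96485 = 0.07282 mol.
Zn²⁺ + 2 e⁻ → Zn, so n(Zn) = n(e⁻)/2 = 0.03641 mol.
m = n·M = 0.03641 × 65.38 = 2.38 g.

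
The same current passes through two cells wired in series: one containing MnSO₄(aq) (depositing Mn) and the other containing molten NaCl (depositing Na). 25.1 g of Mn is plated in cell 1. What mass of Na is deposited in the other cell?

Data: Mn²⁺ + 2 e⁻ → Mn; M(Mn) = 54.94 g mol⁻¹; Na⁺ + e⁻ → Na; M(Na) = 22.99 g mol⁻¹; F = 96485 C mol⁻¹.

21.0 g

n(Mn) = 25.1 / 54.94 = 0.4569 mol.
Since Mn²⁺ + 2 e⁻ → Mn, n(e⁻) passed = 2 × 0.4569 = 0.9137 mol.
Cells in series carry the same charge, so the same 0.9137 mol of electrons passes through cell 2.
Na⁺ + e⁻ → Na, so n(Na) = 0.9137 / 1 = 0.9137 mol.
m(Na) = 0.9137 × 22.99 = 21.0 g.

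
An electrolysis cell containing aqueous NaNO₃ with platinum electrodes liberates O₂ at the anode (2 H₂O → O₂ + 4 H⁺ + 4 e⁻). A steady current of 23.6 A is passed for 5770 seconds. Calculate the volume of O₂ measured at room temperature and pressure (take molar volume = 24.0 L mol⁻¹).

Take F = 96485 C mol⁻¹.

Q = I·t = 23.60 A × 5770.0 s = 136200 C.
n(e⁻) = Q/F = 136200 / 96485 = 1.411 mol.
4 electrons are transferred per O₂ molecule, so n(O₂) = 1.411 / 4 = 0.3528 mol.
V = n × V_m = 0.3528 × 24.0 = 8.47 L.

8.47 L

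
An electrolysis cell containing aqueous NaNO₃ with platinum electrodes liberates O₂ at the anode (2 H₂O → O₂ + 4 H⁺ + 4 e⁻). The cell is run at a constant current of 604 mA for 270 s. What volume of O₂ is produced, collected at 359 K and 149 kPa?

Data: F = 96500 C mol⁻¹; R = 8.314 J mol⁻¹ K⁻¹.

0.00846 L

Q = I·t = 0.6040 A × 270.00 s = 163.1 C.
n(e⁻) = Q/F = 163.1 / 96500 = 0.001690 mol.
4 electrons are transferred per O₂ molecule, so n(O₂) = 0.001690 / 4 = 0.0004225 mol.
V = nRT/P = (0.0004225 × 8.314 × 359) / (149 × 10³ Pa) = 8.46 × 10⁻⁶ m³ = 0.00846 L.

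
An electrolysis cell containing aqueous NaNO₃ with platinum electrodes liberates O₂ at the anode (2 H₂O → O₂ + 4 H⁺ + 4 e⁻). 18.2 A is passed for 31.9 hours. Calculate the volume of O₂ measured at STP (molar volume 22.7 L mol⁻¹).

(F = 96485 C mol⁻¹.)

Q = I·t = 18.20 A × 114840 s = 2090000 C.
n(e⁻) = Q/F = 2090000 / 96485 = 21.66 mol.
4 electrons are transferred per O₂ molecule, so n(O₂) = 21.66 / 4 = 5.416 mol.
V = n × V_m = 5.416 × 22.7 = 123 L.

123 L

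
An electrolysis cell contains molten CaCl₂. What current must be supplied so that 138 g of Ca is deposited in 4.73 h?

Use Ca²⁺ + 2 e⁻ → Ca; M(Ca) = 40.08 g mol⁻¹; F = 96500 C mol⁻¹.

39.0 A

n(Ca) = 138 / 40.08 = 3.443 mol.
n(e⁻) = 2 × 3.443 = 6.886 mol.
Q = n(e⁻)·F = 6.886 × 96500 = 664500 C.
I = Q/t = 664500 / 17028 s = 39.0 A.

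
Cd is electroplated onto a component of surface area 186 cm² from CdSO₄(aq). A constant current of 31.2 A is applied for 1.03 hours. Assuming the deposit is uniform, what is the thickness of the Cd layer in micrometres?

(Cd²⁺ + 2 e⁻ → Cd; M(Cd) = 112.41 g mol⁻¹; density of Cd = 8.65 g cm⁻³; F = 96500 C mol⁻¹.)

Q = I·t = 31.20 × 3708.0 = 115700 C; n(e⁻) = 1.199 mol.
n(Cd) = n(e⁻)/2 = 0.5994 mol, so m = 0.5994 × 112.41 = 67.38 g.
Volume = m/ρ = 67.38 / 8.65 = 7.790 cm³.
Thickness = V/A = 7.790 / 186 = 0.0419 cm = 419 μm.

419 μm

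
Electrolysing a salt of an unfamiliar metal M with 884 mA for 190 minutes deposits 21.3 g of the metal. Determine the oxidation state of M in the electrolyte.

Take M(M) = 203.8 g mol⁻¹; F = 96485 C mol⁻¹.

Q = I·t = 0.8840 A × 11400 s = 10080 C, so n(e⁻) = 10080/96485 = 0.1044 mol.
n(M) deposited = 21.3 / 203.8 = 0.1045 mol.
Electrons per atom = n(e⁻)/n(M) = 0.1044 / 0.1045 = 0.999 ≈ 1, so the ion is M⁺.

+1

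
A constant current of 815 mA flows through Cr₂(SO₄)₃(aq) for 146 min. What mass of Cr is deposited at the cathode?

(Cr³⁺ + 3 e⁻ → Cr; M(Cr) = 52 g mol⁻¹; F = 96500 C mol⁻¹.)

Q = I·t = 0.8150 A × 8760.0 s = 7139 C.
n(e⁻) = Q/F = 7139 / 96500 = 0.07398 mol.
Cr³⁺ + 3 e⁻ → Cr, so n(Cr) = n(e⁻)/3 = 0.02466 mol.
m = n·M = 0.02466 × 52 = 1.28 g.

1.28 g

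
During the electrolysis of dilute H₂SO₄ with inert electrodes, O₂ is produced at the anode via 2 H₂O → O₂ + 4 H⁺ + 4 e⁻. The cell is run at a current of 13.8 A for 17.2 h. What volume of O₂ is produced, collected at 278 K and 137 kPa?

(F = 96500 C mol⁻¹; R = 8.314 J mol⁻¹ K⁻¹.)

37.3 L

Q = I·t = 13.80 A × 61920 s = 854500 C.
n(e⁻) = Q/F = 854500 / 96500 = 8.855 mol.
4 electrons are transferred per O₂ molecule, so n(O₂) = 8.855 / 4 = 2.214 mol.
V = nRT/P = (2.214 × 8.314 × 278) / (137 × 10³ Pa) = 0.0373 m³ = 37.3 L.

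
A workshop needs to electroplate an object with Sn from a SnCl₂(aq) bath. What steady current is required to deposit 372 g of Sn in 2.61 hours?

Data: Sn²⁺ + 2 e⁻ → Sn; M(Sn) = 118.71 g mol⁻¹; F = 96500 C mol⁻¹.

64.4 A

n(Sn) = 372 / 118.71 = 3.134 mol.
n(e⁻) = 2 × 3.134 = 6.267 mol.
Q = n(e⁻)·F = 6.267 × 96500 = 604800 C.
I = Q/t = 604800 / 9396.0 s = 64.4 A.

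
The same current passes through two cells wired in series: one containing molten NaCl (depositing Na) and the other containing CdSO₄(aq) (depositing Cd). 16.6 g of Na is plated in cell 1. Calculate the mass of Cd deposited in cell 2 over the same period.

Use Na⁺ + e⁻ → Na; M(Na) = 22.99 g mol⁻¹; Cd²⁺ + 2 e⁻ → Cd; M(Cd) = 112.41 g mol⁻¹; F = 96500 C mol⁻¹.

n(Na) = 16.6 / 22.99 = 0.7221 mol.
Since Na⁺ + e⁻ → Na, n(e⁻) passed = 1 × 0.7221 = 0.7221 mol.
Cells in series carry the same charge, so the same 0.7221 mol of electrons passes through cell 2.
Cd²⁺ + 2 e⁻ → Cd, so n(Cd) = 0.7221 / 2 = 0.3610 mol.
m(Cd) = 0.3610 × 112.41 = 40.6 g.

40.6 g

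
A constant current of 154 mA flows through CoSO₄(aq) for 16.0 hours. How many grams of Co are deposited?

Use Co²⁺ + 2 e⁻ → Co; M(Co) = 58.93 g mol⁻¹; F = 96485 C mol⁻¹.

2.71 g

Q = I·t = 0.1540 A × 57600 s = 8870 C.
n(e⁻) = Q/F = 8870 / 96485 = 0.09194 mol.
Co²⁺ + 2 e⁻ → Co, so n(Co) = n(e⁻)/2 = 0.04597 mol.
m = n·M = 0.04597 × 58.93 = 2.71 g.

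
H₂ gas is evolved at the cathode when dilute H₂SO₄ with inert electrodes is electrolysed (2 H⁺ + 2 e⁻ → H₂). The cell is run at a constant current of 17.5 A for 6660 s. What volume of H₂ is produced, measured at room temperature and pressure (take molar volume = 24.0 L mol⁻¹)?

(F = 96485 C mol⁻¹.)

14.5 L

Q = I·t = 17.50 A × 6660.0 s = 116600 C.
n(e⁻) = Q/F = 116600 / 96485 = 1.208 mol.
2 electrons are transferred per H₂ molecule, so n(H₂) = 1.208 / 2 = 0.6040 mol.
V = n × V_m = 0.6040 × 24.0 = 14.5 L.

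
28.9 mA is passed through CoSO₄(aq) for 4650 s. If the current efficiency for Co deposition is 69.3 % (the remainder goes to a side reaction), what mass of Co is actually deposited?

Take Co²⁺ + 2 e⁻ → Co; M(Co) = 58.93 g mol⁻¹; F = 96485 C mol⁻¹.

Q = I·t = 0.02890 × 4650.0 = 134.4 C.
n(e⁻) = 134.4/96485 = 0.001393 mol; theoretically n(Co) = 0.001393/2 = 0.0006964 mol, m_theo = 0.04104 g.
At 69.3 % efficiency, m_actual = 0.693 × 0.04104 = 0.0284 g.

0.0284 g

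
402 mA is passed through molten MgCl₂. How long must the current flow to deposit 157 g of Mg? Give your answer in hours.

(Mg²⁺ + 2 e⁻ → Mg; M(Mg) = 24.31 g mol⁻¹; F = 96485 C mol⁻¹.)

861 h

n(Mg) = m/M = 157 / 24.31 = 6.458 mol.
Each Mg atom requires 2 electrons, so n(e⁻) = 2 × 6.458 = 12.92 mol.
Q = n(e⁻)·F = 12.92 × 96485 = 1246000 C.
t = Q/I = 1246000 / 0.4020 A = 3100000 s = 861 h.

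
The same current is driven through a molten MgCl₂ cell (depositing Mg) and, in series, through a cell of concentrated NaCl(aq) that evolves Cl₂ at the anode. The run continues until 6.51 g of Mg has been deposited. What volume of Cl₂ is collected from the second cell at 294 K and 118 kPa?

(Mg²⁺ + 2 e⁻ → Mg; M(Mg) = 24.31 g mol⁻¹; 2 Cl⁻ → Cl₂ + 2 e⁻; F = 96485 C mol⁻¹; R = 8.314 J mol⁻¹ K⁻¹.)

5.55 L

n(Mg) = 6.51 / 24.31 = 0.2678 mol, so n(e⁻) = 2 × 0.2678 = 0.5356 mol.
The cells are in series, so the same 0.5356 mol of electrons passes through the second cell.
2 Cl⁻ → Cl₂ + 2 e⁻ — 2 mol e⁻ per mol Cl₂, so n(Cl₂) = 0.5356/2 = 0.2678 mol.
V = nRT/P = (0.2678 × 8.314 × 294) / (118 × 10³) = 0.00555 m³ = 5.55 L.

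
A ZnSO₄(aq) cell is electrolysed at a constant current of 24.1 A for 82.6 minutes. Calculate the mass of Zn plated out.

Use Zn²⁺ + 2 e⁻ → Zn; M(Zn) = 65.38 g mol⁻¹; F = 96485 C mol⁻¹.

40.5 g

Q = I·t = 24.10 A × 4956.0 s = 119400 C.
n(e⁻) = Q/F = 119400 / 96485 = 1.238 mol.
Zn²⁺ + 2 e⁻ → Zn, so n(Zn) = n(e⁻)/2 = 0.6190 mol.
m = n·M = 0.6190 × 65.38 = 40.5 g.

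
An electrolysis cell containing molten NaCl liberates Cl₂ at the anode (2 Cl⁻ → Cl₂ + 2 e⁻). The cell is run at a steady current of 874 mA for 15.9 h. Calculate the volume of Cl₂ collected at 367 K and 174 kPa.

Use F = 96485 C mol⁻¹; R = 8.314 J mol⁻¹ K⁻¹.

4.55 L

Q = I·t = 0.8740 A × 57240 s = 50030 C.
n(e⁻) = Q/F = 50030 / 96485 = 0.5185 mol.
2 electrons are transferred per Cl₂ molecule, so n(Cl₂) = 0.5185 / 2 = 0.2593 mol.
V = nRT/P = (0.2593 × 8.314 × 367) / (174 × 10³ Pa) = 0.00455 m³ = 4.55 L.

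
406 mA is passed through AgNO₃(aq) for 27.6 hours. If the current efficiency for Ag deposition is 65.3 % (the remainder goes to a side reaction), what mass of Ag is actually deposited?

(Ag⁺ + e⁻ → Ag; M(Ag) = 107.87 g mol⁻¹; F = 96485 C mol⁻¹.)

29.5 g

Q = I·t = 0.4060 × 99360 = 40340 C.
n(e⁻) = 40340/96485 = 0.4181 mol; theoretically n(Ag) = 0.4181/1 = 0.4181 mol, m_theo = 45.10 g.
At 65.3 % efficiency, m_actual = 0.653 × 45.10 = 29.5 g.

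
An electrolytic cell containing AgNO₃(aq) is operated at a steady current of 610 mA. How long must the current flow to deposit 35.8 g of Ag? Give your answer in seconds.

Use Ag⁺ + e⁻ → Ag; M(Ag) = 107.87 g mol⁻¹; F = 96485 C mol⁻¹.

n(Ag) = m/M = 35.8 / 107.87 = 0.3319 mol.
Each Ag atom requires 1 electron, so n(e⁻) = 1 × 0.3319 = 0.3319 mol.
Q = n(e⁻)·F = 0.3319 × 96485 = 32020 C.
t = Q/I = 32020 / 0.6100 A = 52490 s.

52500 s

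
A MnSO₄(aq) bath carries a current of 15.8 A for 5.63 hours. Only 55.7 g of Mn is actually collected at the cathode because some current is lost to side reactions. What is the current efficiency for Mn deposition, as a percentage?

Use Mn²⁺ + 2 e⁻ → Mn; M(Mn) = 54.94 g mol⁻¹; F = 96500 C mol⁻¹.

61.1 %

Q = I·t = 15.80 × 20268 = 320200 C; n(e⁻) = 320200/96500 = 3.318 mol.
Theoretical n(Mn) = n(e⁻)/2 = 1.659 mol, i.e. m_theo = 1.659 × 54.94 = 91.16 g.
Efficiency = m_actual / m_theo = 55.7 / 91.16 = 61.1 %.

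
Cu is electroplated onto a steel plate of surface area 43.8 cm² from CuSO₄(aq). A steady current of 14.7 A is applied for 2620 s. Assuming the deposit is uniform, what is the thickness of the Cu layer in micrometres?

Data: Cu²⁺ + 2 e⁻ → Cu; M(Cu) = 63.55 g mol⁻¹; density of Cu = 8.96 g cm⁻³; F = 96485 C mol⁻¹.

Q = I·t = 14.70 × 2620.0 = 38510 C; n(e⁻) = 0.3992 mol.
n(Cu) = n(e⁻)/2 = 0.1996 mol, so m = 0.1996 × 63.55 = 12.68 g.
Volume = m/ρ = 12.68 / 8.96 = 1.416 cm³.
Thickness = V/A = 1.416 / 43.8 = 0.0323 cm = 323 μm.

323 μm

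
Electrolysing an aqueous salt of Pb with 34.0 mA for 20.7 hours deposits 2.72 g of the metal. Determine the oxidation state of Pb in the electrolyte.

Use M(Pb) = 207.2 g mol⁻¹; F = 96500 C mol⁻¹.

Q = I·t = 0.03400 A × 74520 s = 2534 C, so n(e⁻) = 2534/96500 = 0.02626 mol.
n(Pb) deposited = 2.72 / 207.2 = 0.01313 mol.
Electrons per atom = n(e⁻)/n(Pb) = 0.02626 / 0.01313 = 2.00 ≈ 2, so the ion is Pb²⁺.

+2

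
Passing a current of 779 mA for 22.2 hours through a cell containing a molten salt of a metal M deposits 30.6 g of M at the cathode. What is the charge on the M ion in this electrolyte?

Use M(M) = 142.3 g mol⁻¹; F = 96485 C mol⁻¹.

+3

Q = I·t = 0.7790 A × 79920 s = 62260 C, so n(e⁻) = 62260/96485 = 0.6453 mol.
n(M) deposited = 30.6 / 142.3 = 0.2150 mol.
Electrons per atom = n(e⁻)/n(M) = 0.6453 / 0.2150 = 3.00 ≈ 3, so the ion is M³⁺.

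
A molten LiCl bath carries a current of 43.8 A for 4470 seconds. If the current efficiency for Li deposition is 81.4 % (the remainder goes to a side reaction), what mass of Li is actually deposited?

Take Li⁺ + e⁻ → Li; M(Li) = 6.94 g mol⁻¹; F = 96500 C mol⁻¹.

11.5 g

Q = I·t = 43.80 × 4470.0 = 195800 C.
n(e⁻) = 195800/96500 = 2.029 mol; theoretically n(Li) = 2.029/1 = 2.029 mol, m_theo = 14.08 g.
At 81.4 % efficiency, m_actual = 0.814 × 14.08 = 11.5 g.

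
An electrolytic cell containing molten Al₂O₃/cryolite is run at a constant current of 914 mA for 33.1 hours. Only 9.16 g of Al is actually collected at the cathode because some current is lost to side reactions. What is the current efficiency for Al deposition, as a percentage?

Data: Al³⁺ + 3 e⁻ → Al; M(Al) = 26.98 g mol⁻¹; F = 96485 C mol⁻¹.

90.2 %

Q = I·t = 0.9140 × 119160 = 108900 C; n(e⁻) = 108900/96485 = 1.129 mol.
Theoretical n(Al) = n(e⁻)/3 = 0.3763 mol, i.e. m_theo = 0.3763 × 26.98 = 10.15 g.
Efficiency = m_actual / m_theo = 9.16 / 10.15 = 90.2 %.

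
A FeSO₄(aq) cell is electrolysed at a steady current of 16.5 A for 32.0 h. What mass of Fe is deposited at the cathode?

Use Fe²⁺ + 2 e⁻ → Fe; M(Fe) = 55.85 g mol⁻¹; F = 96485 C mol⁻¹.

Q = I·t = 16.50 A × 115200 s = 1901000 C.
n(e⁻) = Q/F = 1901000 / 96485 = 19.70 mol.
Fe²⁺ + 2 e⁻ → Fe, so n(Fe) = n(e⁻)/2 = 9.850 mol.
m = n·M = 9.850 × 55.85 = 550 g.

550 g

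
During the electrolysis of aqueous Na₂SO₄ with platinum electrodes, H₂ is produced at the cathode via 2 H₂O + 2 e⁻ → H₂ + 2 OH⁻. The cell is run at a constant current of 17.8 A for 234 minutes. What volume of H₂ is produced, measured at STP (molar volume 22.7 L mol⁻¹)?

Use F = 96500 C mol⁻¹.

29.4 L

Q = I·t = 17.80 A × 14040 s = 249900 C.
n(e⁻) = Q/F = 249900 / 96500 = 2.590 mol.
2 electrons are transferred per H₂ molecule, so n(H₂) = 2.590 / 2 = 1.295 mol.
V = n × V_m = 1.295 × 22.7 = 29.4 L.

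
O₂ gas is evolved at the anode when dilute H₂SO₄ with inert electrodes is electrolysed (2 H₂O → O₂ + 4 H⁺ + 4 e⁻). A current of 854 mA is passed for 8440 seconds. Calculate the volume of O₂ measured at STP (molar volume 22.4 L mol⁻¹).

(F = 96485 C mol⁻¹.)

0.418 L

Q = I·t = 0.8540 A × 8440.0 s = 7208 C.
n(e⁻) = Q/F = 7208 / 96485 = 0.07470 mol.
4 electrons are transferred per O₂ molecule, so n(O₂) = 0.07470 / 4 = 0.01868 mol.
V = n × V_m = 0.01868 × 22.4 = 0.418 L.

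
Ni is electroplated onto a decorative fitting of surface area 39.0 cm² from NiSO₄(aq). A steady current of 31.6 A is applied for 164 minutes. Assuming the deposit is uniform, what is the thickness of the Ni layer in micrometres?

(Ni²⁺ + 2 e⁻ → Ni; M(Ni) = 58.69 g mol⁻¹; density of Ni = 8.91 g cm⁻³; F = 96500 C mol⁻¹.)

Q = I·t = 31.60 × 9840.0 = 310900 C; n(e⁻) = 3.222 mol.
n(Ni) = n(e⁻)/2 = 1.611 mol, so m = 1.611 × 58.69 = 94.56 g.
Volume = m/ρ = 94.56 / 8.91 = 10.61 cm³.
Thickness = V/A = 10.61 / 39.0 = 0.272 cm = 2720 μm.

2720 μm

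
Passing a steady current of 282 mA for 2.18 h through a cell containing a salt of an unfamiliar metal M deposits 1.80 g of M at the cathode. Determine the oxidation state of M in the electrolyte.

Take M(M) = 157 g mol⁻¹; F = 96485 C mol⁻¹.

Q = I·t = 0.2820 A × 7848.0 s = 2213 C, so n(e⁻) = 2213/96485 = 0.02294 mol.
n(M) deposited = 1.80 / 157 = 0.01146 mol.
Electrons per atom = n(e⁻)/n(M) = 0.02294 / 0.01146 = 2.00 ≈ 2, so the ion is M²⁺.

+2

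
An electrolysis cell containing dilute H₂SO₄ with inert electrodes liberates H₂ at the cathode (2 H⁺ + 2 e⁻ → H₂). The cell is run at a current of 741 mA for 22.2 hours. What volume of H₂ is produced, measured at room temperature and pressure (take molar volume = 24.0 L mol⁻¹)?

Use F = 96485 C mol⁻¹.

Q = I·t = 0.7410 A × 79920 s = 59220 C.
n(e⁻) = Q/F = 59220 / 96485 = 0.6138 mol.
2 electrons are transferred per H₂ molecule, so n(H₂) = 0.6138 / 2 = 0.3069 mol.
V = n × V_m = 0.3069 × 24.0 = 7.37 L.

7.37 L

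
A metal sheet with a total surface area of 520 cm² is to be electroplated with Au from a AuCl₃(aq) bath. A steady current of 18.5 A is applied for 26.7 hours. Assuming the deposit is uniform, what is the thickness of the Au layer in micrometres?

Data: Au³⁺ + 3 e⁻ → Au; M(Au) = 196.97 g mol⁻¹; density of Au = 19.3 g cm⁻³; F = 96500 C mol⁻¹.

1210 μm

Q = I·t = 18.50 × 96120 = 1778000 C; n(e⁻) = 18.43 mol.
n(Au) = n(e⁻)/3 = 6.142 mol, so m = 6.142 × 196.97 = 1210 g.
Volume = m/ρ = 1210 / 19.3 = 62.69 cm³.
Thickness = V/A = 62.69 / 520 = 0.121 cm = 1210 μm.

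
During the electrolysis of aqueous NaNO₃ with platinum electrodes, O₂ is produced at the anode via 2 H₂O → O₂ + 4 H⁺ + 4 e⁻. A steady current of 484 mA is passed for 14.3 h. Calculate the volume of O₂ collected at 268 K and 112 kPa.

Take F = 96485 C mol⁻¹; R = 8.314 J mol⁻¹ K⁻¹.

Q = I·t = 0.4840 A × 51480 s = 24920 C.
n(e⁻) = Q/F = 24920 / 96485 = 0.2582 mol.
4 electrons are transferred per O₂ molecule, so n(O₂) = 0.2582 / 4 = 0.06456 mol.
V = nRT/P = (0.06456 × 8.314 × 268) / (112 × 10³ Pa) = 0.00128 m³ = 1.28 L.

1.28 L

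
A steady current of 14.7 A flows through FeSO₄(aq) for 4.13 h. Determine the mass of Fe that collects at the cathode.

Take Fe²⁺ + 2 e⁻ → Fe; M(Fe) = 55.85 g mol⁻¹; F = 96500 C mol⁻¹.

Q = I·t = 14.70 A × 14868 s = 218600 C.
n(e⁻) = Q/F = 218600 / 96500 = 2.265 mol.
Fe²⁺ + 2 e⁻ → Fe, so n(Fe) = n(e⁻)/2 = 1.132 mol.
m = n·M = 1.132 × 55.85 = 63.2 g.

63.2 g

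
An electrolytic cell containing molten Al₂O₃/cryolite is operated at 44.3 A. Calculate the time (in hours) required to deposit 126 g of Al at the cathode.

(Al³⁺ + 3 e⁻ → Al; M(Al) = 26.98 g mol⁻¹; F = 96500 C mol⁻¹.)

8.48 h

n(Al) = m/M = 126 / 26.98 = 4.670 mol.
Each Al atom requires 3 electrons, so n(e⁻) = 3 × 4.670 = 14.01 mol.
Q = n(e⁻)·F = 14.01 × 96500 = 1352000 C.
t = Q/I = 1352000 / 44.30 A = 30520 s = 8.48 h.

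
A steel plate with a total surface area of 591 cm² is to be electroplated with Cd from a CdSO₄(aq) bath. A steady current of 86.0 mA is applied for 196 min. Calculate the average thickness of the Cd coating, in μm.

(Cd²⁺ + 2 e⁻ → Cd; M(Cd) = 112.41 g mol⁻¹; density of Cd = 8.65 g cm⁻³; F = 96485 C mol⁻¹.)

Q = I·t = 0.08600 × 11760 = 1011 C; n(e⁻) = 0.01048 mol.
n(Cd) = n(e⁻)/2 = 0.005241 mol, so m = 0.005241 × 112.41 = 0.5891 g.
Volume = m/ρ = 0.5891 / 8.65 = 0.06811 cm³.
Thickness = V/A = 0.06811 / 591 = 1.15 × 10⁻⁴ cm = 1.15 μm.

1.15 μm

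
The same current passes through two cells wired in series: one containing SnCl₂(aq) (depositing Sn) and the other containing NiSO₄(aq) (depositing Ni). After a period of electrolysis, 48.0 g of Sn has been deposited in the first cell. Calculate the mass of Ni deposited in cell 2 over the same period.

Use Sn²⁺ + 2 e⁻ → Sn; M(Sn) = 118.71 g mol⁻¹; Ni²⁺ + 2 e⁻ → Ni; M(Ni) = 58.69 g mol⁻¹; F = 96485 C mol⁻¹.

23.7 g

n(Sn) = 48.0 / 118.71 = 0.4043 mol.
Since Sn²⁺ + 2 e⁻ → Sn, n(e⁻) passed = 2 × 0.4043 = 0.8087 mol.
Cells in series carry the same charge, so the same 0.8087 mol of electrons passes through cell 2.
Ni²⁺ + 2 e⁻ → Ni, so n(Ni) = 0.8087 / 2 = 0.4043 mol.
m(Ni) = 0.4043 × 58.69 = 23.7 g.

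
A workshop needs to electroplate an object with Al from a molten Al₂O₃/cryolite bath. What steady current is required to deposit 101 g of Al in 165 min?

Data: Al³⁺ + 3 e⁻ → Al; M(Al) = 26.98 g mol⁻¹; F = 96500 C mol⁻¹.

n(Al) = 101 / 26.98 = 3.744 mol.
n(e⁻) = 3 × 3.744 = 11.23 mol.
Q = n(e⁻)·F = 11.23 × 96500 = 1084000 C.
I = Q/t = 1084000 / 9900.0 s = 109 A.

109 A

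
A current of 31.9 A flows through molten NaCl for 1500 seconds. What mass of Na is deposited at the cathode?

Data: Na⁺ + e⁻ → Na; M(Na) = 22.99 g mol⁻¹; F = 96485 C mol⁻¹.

11.4 g

Q = I·t = 31.90 A × 1500.0 s = 47850 C.
n(e⁻) = Q/F = 47850 / 96485 = 0.4959 mol.
Na⁺ + e⁻ → Na, so n(Na) = n(e⁻)/1 = 0.4959 mol.
m = n·M = 0.4959 × 22.99 = 11.4 g.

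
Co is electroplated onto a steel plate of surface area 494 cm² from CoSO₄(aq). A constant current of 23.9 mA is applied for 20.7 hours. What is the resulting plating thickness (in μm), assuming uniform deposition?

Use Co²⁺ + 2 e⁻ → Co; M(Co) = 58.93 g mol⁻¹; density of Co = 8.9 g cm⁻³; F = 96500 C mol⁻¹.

1.24 μm

Q = I·t = 0.02390 × 74520 = 1781 C; n(e⁻) = 0.01846 mol.
n(Co) = n(e⁻)/2 = 0.009228 mol, so m = 0.009228 × 58.93 = 0.5438 g.
Volume = m/ρ = 0.5438 / 8.9 = 0.06110 cm³.
Thickness = V/A = 0.06110 / 494 = 1.24 × 10⁻⁴ cm = 1.24 μm.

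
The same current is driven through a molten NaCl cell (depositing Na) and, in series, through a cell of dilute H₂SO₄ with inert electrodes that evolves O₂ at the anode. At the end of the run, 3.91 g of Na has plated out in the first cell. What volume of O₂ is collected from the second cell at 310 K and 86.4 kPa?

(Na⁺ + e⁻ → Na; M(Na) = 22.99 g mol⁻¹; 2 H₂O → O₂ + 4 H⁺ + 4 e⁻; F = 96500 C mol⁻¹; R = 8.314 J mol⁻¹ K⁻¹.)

n(Na) = 3.91 / 22.99 = 0.1701 mol, so n(e⁻) = 1 × 0.1701 = 0.1701 mol.
The cells are in series, so the same 0.1701 mol of electrons passes through the second cell.
2 H₂O → O₂ + 4 H⁺ + 4 e⁻ — 4 mol e⁻ per mol O₂, so n(O₂) = 0.1701/4 = 0.04252 mol.
V = nRT/P = (0.04252 × 8.314 × 310) / (86.4 × 10³) = 0.00127 m³ = 1.27 L.

1.27 L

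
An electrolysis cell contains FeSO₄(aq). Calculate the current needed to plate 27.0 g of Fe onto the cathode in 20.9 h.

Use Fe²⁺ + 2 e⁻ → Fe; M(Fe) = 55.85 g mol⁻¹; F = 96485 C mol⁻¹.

1.24 A

n(Fe) = 27.0 / 55.85 = 0.4834 mol.
n(e⁻) = 2 × 0.4834 = 0.9669 mol.
Q = n(e⁻)·F = 0.9669 × 96485 = 93290 C.
I = Q/t = 93290 / 75240 s = 1.24 A.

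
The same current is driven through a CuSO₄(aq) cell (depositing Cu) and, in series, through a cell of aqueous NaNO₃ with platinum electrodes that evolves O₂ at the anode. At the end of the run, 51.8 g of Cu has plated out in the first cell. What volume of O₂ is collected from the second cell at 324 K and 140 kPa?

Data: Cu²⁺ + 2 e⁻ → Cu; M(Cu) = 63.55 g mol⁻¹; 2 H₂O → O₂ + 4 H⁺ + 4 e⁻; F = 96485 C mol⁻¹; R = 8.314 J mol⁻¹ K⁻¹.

n(Cu) = 51.8 / 63.55 = 0.8151 mol, so n(e⁻) = 2 × 0.8151 = 1.630 mol.
The cells are in series, so the same 1.630 mol of electrons passes through the second cell.
2 H₂O → O₂ + 4 H⁺ + 4 e⁻ — 4 mol e⁻ per mol O₂, so n(O₂) = 1.630/4 = 0.4076 mol.
V = nRT/P = (0.4076 × 8.314 × 324) / (140 × 10³) = 0.00784 m³ = 7.84 L.

7.84 L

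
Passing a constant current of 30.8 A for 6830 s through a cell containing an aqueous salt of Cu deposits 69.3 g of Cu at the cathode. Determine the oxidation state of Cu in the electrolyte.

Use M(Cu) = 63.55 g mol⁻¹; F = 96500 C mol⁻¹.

Q = I·t = 30.80 A × 6830.0 s = 210400 C, so n(e⁻) = 210400/96500 = 2.180 mol.
n(Cu) deposited = 69.3 / 63.55 = 1.090 mol.
Electrons per atom = n(e⁻)/n(Cu) = 2.180 / 1.090 = 2.00 ≈ 2, so the ion is Cu²⁺.

+2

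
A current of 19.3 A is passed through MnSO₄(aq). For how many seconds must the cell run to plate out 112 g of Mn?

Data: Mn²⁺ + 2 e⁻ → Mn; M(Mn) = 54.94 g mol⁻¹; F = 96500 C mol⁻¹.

n(Mn) = m/M = 112 / 54.94 = 2.039 mol.
Each Mn atom requires 2 electrons, so n(e⁻) = 2 × 2.039 = 4.077 mol.
Q = n(e⁻)·F = 4.077 × 96500 = 393400 C.
t = Q/I = 393400 / 19.30 A = 20390 s.

20400 s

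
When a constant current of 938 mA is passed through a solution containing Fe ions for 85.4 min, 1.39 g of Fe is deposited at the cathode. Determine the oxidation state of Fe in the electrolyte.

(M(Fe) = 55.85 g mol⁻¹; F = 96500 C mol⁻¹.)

+2

Q = I·t = 0.9380 A × 5124.0 s = 4806 C, so n(e⁻) = 4806/96500 = 0.04981 mol.
n(Fe) deposited = 1.39 / 55.85 = 0.02489 mol.
Electrons per atom = n(e⁻)/n(Fe) = 0.04981 / 0.02489 = 2.00 ≈ 2, so the ion is Fe²⁺.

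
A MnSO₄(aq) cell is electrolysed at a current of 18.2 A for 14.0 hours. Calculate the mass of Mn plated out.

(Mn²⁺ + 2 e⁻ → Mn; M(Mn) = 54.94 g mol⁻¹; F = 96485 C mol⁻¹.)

261 g

Q = I·t = 18.20 A × 50400 s = 917300 C.
n(e⁻) = Q/F = 917300 / 96485 = 9.507 mol.
Mn²⁺ + 2 e⁻ → Mn, so n(Mn) = n(e⁻)/2 = 4.753 mol.
m = n·M = 4.753 × 54.94 = 261 g.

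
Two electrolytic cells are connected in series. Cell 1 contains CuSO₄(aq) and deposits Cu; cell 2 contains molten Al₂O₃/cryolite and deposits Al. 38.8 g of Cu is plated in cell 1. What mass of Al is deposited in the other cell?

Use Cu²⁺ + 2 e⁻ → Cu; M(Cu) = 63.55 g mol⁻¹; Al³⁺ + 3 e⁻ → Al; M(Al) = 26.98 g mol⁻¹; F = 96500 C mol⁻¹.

n(Cu) = 38.8 / 63.55 = 0.6105 mol.
Since Cu²⁺ + 2 e⁻ → Cu, n(e⁻) passed = 2 × 0.6105 = 1.221 mol.
Cells in series carry the same charge, so the same 1.221 mol of electrons passes through cell 2.
Al³⁺ + 3 e⁻ → Al, so n(Al) = 1.221 / 3 = 0.4070 mol.
m(Al) = 0.4070 × 26.98 = 11.0 g.

11.0 g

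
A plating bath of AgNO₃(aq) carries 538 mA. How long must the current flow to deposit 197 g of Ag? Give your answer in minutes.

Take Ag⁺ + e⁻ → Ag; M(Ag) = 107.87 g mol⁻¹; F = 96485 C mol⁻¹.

n(Ag) = m/M = 197 / 107.87 = 1.826 mol.
Each Ag atom requires 1 electron, so n(e⁻) = 1 × 1.826 = 1.826 mol.
Q = n(e⁻)·F = 1.826 × 96485 = 176200 C.
t = Q/I = 176200 / 0.5380 A = 327500 s = 5460 min.

5460 min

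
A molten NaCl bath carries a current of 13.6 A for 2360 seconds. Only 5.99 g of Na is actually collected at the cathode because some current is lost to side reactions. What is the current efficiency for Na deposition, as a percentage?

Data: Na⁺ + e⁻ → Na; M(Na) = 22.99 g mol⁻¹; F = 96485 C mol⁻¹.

78.3 %

Q = I·t = 13.60 × 2360.0 = 32100 C; n(e⁻) = 32100/96485 = 0.3327 mol.
Theoretical n(Na) = n(e⁻)/1 = 0.3327 mol, i.e. m_theo = 0.3327 × 22.99 = 7.648 g.
Efficiency = m_actual / m_theo = 5.99 / 7.648 = 78.3 %.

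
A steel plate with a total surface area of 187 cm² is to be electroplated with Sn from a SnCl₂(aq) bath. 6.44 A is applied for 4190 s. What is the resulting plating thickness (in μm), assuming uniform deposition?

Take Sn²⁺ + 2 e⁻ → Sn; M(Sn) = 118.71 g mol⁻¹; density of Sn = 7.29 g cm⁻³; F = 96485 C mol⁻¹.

Q = I·t = 6.440 × 4190.0 = 26980 C; n(e⁻) = 0.2797 mol.
n(Sn) = n(e⁻)/2 = 0.1398 mol, so m = 0.1398 × 118.71 = 16.60 g.
Volume = m/ρ = 16.60 / 7.29 = 2.277 cm³.
Thickness = V/A = 2.277 / 187 = 0.0122 cm = 122 μm.

122 μm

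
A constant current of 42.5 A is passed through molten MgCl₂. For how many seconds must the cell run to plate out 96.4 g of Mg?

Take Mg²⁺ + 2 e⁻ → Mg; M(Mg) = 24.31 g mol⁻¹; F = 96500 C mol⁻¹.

n(Mg) = m/M = 96.4 / 24.31 = 3.965 mol.
Each Mg atom requires 2 electrons, so n(e⁻) = 2 × 3.965 = 7.931 mol.
Q = n(e⁻)·F = 7.931 × 96500 = 765300 C.
t = Q/I = 765300 / 42.50 A = 18010 s.

18000 s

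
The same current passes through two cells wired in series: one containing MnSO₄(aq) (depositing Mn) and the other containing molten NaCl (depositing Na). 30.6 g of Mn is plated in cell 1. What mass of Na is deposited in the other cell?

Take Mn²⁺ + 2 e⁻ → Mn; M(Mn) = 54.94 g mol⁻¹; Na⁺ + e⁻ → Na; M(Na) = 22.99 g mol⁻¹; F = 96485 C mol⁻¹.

n(Mn) = 30.6 / 54.94 = 0.5570 mol.
Since Mn²⁺ + 2 e⁻ → Mn, n(e⁻) passed = 2 × 0.5570 = 1.114 mol.
Cells in series carry the same charge, so the same 1.114 mol of electrons passes through cell 2.
Na⁺ + e⁻ → Na, so n(Na) = 1.114 / 1 = 1.114 mol.
m(Na) = 1.114 × 22.99 = 25.6 g.

25.6 g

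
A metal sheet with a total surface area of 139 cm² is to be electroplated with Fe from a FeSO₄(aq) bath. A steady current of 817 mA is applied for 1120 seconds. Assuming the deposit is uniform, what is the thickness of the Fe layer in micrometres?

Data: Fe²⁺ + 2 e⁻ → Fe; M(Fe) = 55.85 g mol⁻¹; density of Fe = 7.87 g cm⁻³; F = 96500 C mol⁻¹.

2.42 μm

Q = I·t = 0.8170 × 1120.0 = 915.0 C; n(e⁻) = 0.009482 mol.
n(Fe) = n(e⁻)/2 = 0.004741 mol, so m = 0.004741 × 55.85 = 0.2648 g.
Volume = m/ρ = 0.2648 / 7.87 = 0.03365 cm³.
Thickness = V/A = 0.03365 / 139 = 2.42 × 10⁻⁴ cm = 2.42 μm.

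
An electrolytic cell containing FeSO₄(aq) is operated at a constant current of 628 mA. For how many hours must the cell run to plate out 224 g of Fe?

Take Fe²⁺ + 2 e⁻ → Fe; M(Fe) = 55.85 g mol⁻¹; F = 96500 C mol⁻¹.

342 h

n(Fe) = m/M = 224 / 55.85 = 4.011 mol.
Each Fe atom requires 2 electrons, so n(e⁻) = 2 × 4.011 = 8.021 mol.
Q = n(e⁻)·F = 8.021 × 96500 = 774100 C.
t = Q/I = 774100 / 0.6280 A = 1233000 s = 342 h.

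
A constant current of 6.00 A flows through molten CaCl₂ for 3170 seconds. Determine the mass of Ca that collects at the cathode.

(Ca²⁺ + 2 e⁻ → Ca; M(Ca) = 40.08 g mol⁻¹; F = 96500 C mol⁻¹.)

Q = I·t = 6.000 A × 3170.0 s = 19020 C.
n(e⁻) = Q/F = 19020 / 96500 = 0.1971 mol.
Ca²⁺ + 2 e⁻ → Ca, so n(Ca) = n(e⁻)/2 = 0.09855 mol.
m = n·M = 0.09855 × 40.08 = 3.95 g.

3.95 g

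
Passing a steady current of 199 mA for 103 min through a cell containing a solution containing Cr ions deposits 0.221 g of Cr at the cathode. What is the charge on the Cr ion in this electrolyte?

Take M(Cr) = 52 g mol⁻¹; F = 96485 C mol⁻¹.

Q = I·t = 0.1990 A × 6180.0 s = 1230 C, so n(e⁻) = 1230/96485 = 0.01275 mol.
n(Cr) deposited = 0.221 / 52 = 0.004250 mol.
Electrons per atom = n(e⁻)/n(Cr) = 0.01275 / 0.004250 = 3.00 ≈ 3, so the ion is Cr³⁺.

+3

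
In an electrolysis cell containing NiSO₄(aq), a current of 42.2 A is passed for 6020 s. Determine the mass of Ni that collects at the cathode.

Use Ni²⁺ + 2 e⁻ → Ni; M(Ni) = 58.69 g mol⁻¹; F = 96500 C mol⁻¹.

77.3 g

Q = I·t = 42.20 A × 6020.0 s = 254000 C.
n(e⁻) = Q/F = 254000 / 96500 = 2.633 mol.
Ni²⁺ + 2 e⁻ → Ni, so n(Ni) = n(e⁻)/2 = 1.316 mol.
m = n·M = 1.316 × 58.69 = 77.3 g.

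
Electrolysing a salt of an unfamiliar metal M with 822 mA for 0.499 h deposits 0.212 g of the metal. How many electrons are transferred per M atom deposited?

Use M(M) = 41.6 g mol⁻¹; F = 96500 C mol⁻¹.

Q = I·t = 0.8220 A × 1796.4 s = 1477 C, so n(e⁻) = 1477/96500 = 0.01530 mol.
n(M) deposited = 0.212 / 41.6 = 0.005096 mol.
Electrons per atom = n(e⁻)/n(M) = 0.01530 / 0.005096 = 3.00 ≈ 3, so the ion is M³⁺.

3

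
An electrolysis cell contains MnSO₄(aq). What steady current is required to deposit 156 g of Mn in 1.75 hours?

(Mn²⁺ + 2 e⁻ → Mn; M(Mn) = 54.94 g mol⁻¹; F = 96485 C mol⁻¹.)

87.0 A

n(Mn) = 156 / 54.94 = 2.839 mol.
n(e⁻) = 2 × 2.839 = 5.679 mol.
Q = n(e⁻)·F = 5.679 × 96485 = 547900 C.
I = Q/t = 547900 / 6300.0 s = 87.0 A.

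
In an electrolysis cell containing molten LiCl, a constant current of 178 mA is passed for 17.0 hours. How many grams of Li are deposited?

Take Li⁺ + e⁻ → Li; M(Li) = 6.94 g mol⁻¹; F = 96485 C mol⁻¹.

Q = I·t = 0.1780 A × 61200 s = 10890 C.
n(e⁻) = Q/F = 10890 / 96485 = 0.1129 mol.
Li⁺ + e⁻ → Li, so n(Li) = n(e⁻)/1 = 0.1129 mol.
m = n·M = 0.1129 × 6.94 = 0.784 g.

0.784 g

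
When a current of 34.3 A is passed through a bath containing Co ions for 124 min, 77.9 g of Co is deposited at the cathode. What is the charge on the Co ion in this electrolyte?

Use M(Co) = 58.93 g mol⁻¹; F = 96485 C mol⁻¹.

Q = I·t = 34.30 A × 7440.0 s = 255200 C, so n(e⁻) = 255200/96485 = 2.645 mol.
n(Co) deposited = 77.9 / 58.93 = 1.322 mol.
Electrons per atom = n(e⁻)/n(Co) = 2.645 / 1.322 = 2.00 ≈ 2, so the ion is Co²⁺.

+2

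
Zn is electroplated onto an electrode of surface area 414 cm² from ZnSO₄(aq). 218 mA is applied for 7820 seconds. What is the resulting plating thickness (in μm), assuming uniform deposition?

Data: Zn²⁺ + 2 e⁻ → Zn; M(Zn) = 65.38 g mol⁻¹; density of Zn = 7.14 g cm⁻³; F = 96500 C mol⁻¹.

1.95 μm

Q = I·t = 0.2180 × 7820.0 = 1705 C; n(e⁻) = 0.01767 mol.
n(Zn) = n(e⁻)/2 = 0.008833 mol, so m = 0.008833 × 65.38 = 0.5775 g.
Volume = m/ρ = 0.5775 / 7.14 = 0.08088 cm³.
Thickness = V/A = 0.08088 / 414 = 1.95 × 10⁻⁴ cm = 1.95 μm.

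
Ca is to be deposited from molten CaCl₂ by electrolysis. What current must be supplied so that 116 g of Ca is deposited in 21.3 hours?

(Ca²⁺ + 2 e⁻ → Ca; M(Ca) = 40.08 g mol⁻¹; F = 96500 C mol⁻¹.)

7.28 A

n(Ca) = 116 / 40.08 = 2.894 mol.
n(e⁻) = 2 × 2.894 = 5.788 mol.
Q = n(e⁻)·F = 5.788 × 96500 = 558600 C.
I = Q/t = 558600 / 76680 s = 7.28 A.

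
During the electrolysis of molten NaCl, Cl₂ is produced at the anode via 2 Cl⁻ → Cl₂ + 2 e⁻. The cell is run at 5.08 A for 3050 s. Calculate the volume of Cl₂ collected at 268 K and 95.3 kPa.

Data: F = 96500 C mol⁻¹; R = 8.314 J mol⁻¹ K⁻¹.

1.88 L

Q = I·t = 5.080 A × 3050.0 s = 15490 C.
n(e⁻) = Q/F = 15490 / 96500 = 0.1606 mol.
2 electrons are transferred per Cl₂ molecule, so n(Cl₂) = 0.1606 / 2 = 0.08028 mol.
V = nRT/P = (0.08028 × 8.314 × 268) / (95.3 × 10³ Pa) = 0.00188 m³ = 1.88 L.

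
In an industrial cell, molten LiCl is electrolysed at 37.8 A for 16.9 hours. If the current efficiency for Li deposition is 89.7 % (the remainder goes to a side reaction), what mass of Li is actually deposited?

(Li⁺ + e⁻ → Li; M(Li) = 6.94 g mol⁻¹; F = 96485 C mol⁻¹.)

148 g

Q = I·t = 37.80 × 60840 = 2300000 C.
n(e⁻) = 2300000/96485 = 23.84 mol; theoretically n(Li) = 23.84/1 = 23.84 mol, m_theo = 165.4 g.
At 89.7 % efficiency, m_actual = 0.897 × 165.4 = 148 g.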